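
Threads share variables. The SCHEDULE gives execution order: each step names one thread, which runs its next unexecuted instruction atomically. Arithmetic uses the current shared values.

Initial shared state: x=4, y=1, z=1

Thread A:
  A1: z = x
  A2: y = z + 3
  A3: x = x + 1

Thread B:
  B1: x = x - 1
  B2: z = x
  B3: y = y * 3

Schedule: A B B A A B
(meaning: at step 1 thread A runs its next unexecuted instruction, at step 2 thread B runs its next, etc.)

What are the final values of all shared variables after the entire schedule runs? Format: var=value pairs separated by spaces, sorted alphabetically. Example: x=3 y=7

Step 1: thread A executes A1 (z = x). Shared: x=4 y=1 z=4. PCs: A@1 B@0
Step 2: thread B executes B1 (x = x - 1). Shared: x=3 y=1 z=4. PCs: A@1 B@1
Step 3: thread B executes B2 (z = x). Shared: x=3 y=1 z=3. PCs: A@1 B@2
Step 4: thread A executes A2 (y = z + 3). Shared: x=3 y=6 z=3. PCs: A@2 B@2
Step 5: thread A executes A3 (x = x + 1). Shared: x=4 y=6 z=3. PCs: A@3 B@2
Step 6: thread B executes B3 (y = y * 3). Shared: x=4 y=18 z=3. PCs: A@3 B@3

Answer: x=4 y=18 z=3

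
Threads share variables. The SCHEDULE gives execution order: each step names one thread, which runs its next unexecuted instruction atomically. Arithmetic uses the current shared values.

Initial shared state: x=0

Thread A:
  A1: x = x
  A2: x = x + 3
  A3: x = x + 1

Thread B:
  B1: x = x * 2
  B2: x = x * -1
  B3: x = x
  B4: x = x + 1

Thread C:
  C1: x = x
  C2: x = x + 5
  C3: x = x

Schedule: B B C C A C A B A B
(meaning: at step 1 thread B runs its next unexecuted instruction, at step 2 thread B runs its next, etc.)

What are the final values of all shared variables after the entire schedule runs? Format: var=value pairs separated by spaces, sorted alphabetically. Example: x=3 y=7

Answer: x=10

Derivation:
Step 1: thread B executes B1 (x = x * 2). Shared: x=0. PCs: A@0 B@1 C@0
Step 2: thread B executes B2 (x = x * -1). Shared: x=0. PCs: A@0 B@2 C@0
Step 3: thread C executes C1 (x = x). Shared: x=0. PCs: A@0 B@2 C@1
Step 4: thread C executes C2 (x = x + 5). Shared: x=5. PCs: A@0 B@2 C@2
Step 5: thread A executes A1 (x = x). Shared: x=5. PCs: A@1 B@2 C@2
Step 6: thread C executes C3 (x = x). Shared: x=5. PCs: A@1 B@2 C@3
Step 7: thread A executes A2 (x = x + 3). Shared: x=8. PCs: A@2 B@2 C@3
Step 8: thread B executes B3 (x = x). Shared: x=8. PCs: A@2 B@3 C@3
Step 9: thread A executes A3 (x = x + 1). Shared: x=9. PCs: A@3 B@3 C@3
Step 10: thread B executes B4 (x = x + 1). Shared: x=10. PCs: A@3 B@4 C@3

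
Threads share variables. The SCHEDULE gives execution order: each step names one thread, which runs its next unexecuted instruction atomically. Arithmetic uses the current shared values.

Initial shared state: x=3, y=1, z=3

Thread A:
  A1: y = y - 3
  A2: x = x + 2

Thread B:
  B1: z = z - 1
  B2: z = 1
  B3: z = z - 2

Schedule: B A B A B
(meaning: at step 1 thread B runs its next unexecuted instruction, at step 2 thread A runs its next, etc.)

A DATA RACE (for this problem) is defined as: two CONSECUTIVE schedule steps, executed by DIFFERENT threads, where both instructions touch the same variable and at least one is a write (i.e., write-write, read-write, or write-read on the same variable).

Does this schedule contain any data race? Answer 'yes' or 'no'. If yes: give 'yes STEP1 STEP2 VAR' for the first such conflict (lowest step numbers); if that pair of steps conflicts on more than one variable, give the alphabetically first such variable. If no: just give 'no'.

Answer: no

Derivation:
Steps 1,2: B(r=z,w=z) vs A(r=y,w=y). No conflict.
Steps 2,3: A(r=y,w=y) vs B(r=-,w=z). No conflict.
Steps 3,4: B(r=-,w=z) vs A(r=x,w=x). No conflict.
Steps 4,5: A(r=x,w=x) vs B(r=z,w=z). No conflict.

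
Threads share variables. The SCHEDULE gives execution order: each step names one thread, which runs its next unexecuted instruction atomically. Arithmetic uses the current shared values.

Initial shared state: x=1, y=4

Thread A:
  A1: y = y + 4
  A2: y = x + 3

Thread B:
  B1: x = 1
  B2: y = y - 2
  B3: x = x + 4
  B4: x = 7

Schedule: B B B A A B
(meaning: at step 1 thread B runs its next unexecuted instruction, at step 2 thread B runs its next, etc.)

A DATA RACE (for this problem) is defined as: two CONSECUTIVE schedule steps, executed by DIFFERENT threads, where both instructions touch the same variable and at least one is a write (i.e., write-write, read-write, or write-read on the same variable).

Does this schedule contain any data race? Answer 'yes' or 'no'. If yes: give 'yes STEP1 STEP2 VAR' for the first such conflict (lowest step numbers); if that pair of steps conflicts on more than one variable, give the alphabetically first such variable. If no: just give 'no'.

Steps 1,2: same thread (B). No race.
Steps 2,3: same thread (B). No race.
Steps 3,4: B(r=x,w=x) vs A(r=y,w=y). No conflict.
Steps 4,5: same thread (A). No race.
Steps 5,6: A(y = x + 3) vs B(x = 7). RACE on x (R-W).
First conflict at steps 5,6.

Answer: yes 5 6 x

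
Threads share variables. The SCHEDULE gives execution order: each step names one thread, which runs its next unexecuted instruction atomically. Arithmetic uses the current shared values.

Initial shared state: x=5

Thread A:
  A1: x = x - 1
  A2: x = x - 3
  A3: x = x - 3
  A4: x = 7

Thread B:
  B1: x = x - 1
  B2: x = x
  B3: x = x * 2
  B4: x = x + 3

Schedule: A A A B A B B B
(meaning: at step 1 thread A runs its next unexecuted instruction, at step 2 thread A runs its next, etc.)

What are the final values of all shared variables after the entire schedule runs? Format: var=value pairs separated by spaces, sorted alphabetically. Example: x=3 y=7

Step 1: thread A executes A1 (x = x - 1). Shared: x=4. PCs: A@1 B@0
Step 2: thread A executes A2 (x = x - 3). Shared: x=1. PCs: A@2 B@0
Step 3: thread A executes A3 (x = x - 3). Shared: x=-2. PCs: A@3 B@0
Step 4: thread B executes B1 (x = x - 1). Shared: x=-3. PCs: A@3 B@1
Step 5: thread A executes A4 (x = 7). Shared: x=7. PCs: A@4 B@1
Step 6: thread B executes B2 (x = x). Shared: x=7. PCs: A@4 B@2
Step 7: thread B executes B3 (x = x * 2). Shared: x=14. PCs: A@4 B@3
Step 8: thread B executes B4 (x = x + 3). Shared: x=17. PCs: A@4 B@4

Answer: x=17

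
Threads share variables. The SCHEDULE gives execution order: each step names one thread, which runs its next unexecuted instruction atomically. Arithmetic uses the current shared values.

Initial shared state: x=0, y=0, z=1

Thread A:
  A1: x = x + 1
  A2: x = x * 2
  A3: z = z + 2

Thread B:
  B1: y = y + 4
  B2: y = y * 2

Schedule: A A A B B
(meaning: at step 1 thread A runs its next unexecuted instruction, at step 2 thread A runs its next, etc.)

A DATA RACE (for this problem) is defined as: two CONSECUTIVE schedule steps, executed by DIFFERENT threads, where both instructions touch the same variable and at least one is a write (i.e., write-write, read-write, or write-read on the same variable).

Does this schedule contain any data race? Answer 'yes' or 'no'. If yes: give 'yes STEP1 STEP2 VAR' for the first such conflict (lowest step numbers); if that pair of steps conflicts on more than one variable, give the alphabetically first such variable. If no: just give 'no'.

Steps 1,2: same thread (A). No race.
Steps 2,3: same thread (A). No race.
Steps 3,4: A(r=z,w=z) vs B(r=y,w=y). No conflict.
Steps 4,5: same thread (B). No race.

Answer: no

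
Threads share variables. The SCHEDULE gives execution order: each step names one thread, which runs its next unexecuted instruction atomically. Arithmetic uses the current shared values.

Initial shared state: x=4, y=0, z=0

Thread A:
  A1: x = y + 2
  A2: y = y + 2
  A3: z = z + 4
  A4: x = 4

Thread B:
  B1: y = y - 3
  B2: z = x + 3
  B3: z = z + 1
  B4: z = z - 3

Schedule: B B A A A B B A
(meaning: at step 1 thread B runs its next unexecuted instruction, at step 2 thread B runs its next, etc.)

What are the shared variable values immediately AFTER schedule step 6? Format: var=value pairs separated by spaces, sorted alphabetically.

Step 1: thread B executes B1 (y = y - 3). Shared: x=4 y=-3 z=0. PCs: A@0 B@1
Step 2: thread B executes B2 (z = x + 3). Shared: x=4 y=-3 z=7. PCs: A@0 B@2
Step 3: thread A executes A1 (x = y + 2). Shared: x=-1 y=-3 z=7. PCs: A@1 B@2
Step 4: thread A executes A2 (y = y + 2). Shared: x=-1 y=-1 z=7. PCs: A@2 B@2
Step 5: thread A executes A3 (z = z + 4). Shared: x=-1 y=-1 z=11. PCs: A@3 B@2
Step 6: thread B executes B3 (z = z + 1). Shared: x=-1 y=-1 z=12. PCs: A@3 B@3

Answer: x=-1 y=-1 z=12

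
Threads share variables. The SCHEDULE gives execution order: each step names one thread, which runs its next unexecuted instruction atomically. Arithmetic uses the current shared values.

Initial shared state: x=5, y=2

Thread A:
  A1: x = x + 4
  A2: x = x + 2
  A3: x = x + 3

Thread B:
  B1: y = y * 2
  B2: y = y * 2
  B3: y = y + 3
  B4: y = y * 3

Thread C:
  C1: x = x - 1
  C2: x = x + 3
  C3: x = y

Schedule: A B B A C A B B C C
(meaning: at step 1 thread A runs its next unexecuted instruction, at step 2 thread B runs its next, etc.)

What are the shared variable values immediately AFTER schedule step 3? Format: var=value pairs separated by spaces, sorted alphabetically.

Answer: x=9 y=8

Derivation:
Step 1: thread A executes A1 (x = x + 4). Shared: x=9 y=2. PCs: A@1 B@0 C@0
Step 2: thread B executes B1 (y = y * 2). Shared: x=9 y=4. PCs: A@1 B@1 C@0
Step 3: thread B executes B2 (y = y * 2). Shared: x=9 y=8. PCs: A@1 B@2 C@0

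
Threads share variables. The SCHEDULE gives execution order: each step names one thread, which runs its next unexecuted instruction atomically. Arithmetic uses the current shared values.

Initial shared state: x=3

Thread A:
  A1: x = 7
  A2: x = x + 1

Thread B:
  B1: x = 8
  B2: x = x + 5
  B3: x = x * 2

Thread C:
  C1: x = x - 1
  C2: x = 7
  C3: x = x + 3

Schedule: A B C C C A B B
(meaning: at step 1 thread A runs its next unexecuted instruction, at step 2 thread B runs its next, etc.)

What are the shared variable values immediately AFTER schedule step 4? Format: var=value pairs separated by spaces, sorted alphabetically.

Step 1: thread A executes A1 (x = 7). Shared: x=7. PCs: A@1 B@0 C@0
Step 2: thread B executes B1 (x = 8). Shared: x=8. PCs: A@1 B@1 C@0
Step 3: thread C executes C1 (x = x - 1). Shared: x=7. PCs: A@1 B@1 C@1
Step 4: thread C executes C2 (x = 7). Shared: x=7. PCs: A@1 B@1 C@2

Answer: x=7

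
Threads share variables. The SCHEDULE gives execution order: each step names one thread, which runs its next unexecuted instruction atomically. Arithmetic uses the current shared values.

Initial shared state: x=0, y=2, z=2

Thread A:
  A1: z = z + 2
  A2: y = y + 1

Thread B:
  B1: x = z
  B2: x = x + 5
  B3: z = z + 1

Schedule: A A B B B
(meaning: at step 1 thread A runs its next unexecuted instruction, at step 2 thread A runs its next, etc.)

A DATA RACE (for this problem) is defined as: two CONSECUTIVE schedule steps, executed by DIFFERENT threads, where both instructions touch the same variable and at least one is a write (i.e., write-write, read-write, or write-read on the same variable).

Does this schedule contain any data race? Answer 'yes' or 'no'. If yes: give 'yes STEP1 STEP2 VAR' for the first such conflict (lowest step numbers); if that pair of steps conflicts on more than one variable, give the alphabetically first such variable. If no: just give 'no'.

Steps 1,2: same thread (A). No race.
Steps 2,3: A(r=y,w=y) vs B(r=z,w=x). No conflict.
Steps 3,4: same thread (B). No race.
Steps 4,5: same thread (B). No race.

Answer: no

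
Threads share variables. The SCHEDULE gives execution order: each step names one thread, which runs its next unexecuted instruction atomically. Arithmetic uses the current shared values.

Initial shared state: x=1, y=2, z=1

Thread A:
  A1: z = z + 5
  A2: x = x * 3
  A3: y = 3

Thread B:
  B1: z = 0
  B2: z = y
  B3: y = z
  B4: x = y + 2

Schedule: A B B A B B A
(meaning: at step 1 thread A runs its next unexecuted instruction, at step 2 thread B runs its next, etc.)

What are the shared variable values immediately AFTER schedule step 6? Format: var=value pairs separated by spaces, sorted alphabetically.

Step 1: thread A executes A1 (z = z + 5). Shared: x=1 y=2 z=6. PCs: A@1 B@0
Step 2: thread B executes B1 (z = 0). Shared: x=1 y=2 z=0. PCs: A@1 B@1
Step 3: thread B executes B2 (z = y). Shared: x=1 y=2 z=2. PCs: A@1 B@2
Step 4: thread A executes A2 (x = x * 3). Shared: x=3 y=2 z=2. PCs: A@2 B@2
Step 5: thread B executes B3 (y = z). Shared: x=3 y=2 z=2. PCs: A@2 B@3
Step 6: thread B executes B4 (x = y + 2). Shared: x=4 y=2 z=2. PCs: A@2 B@4

Answer: x=4 y=2 z=2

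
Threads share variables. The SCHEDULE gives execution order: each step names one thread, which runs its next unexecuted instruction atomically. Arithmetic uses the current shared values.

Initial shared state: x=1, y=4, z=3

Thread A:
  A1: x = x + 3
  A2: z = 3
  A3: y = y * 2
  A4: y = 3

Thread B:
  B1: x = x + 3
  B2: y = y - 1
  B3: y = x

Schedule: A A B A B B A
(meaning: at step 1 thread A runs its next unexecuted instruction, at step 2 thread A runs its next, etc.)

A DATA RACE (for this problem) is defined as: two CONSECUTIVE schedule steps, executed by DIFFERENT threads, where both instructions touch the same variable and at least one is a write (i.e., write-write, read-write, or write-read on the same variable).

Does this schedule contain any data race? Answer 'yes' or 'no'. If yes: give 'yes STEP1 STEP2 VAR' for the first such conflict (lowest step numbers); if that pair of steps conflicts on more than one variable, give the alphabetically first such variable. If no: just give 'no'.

Steps 1,2: same thread (A). No race.
Steps 2,3: A(r=-,w=z) vs B(r=x,w=x). No conflict.
Steps 3,4: B(r=x,w=x) vs A(r=y,w=y). No conflict.
Steps 4,5: A(y = y * 2) vs B(y = y - 1). RACE on y (W-W).
Steps 5,6: same thread (B). No race.
Steps 6,7: B(y = x) vs A(y = 3). RACE on y (W-W).
First conflict at steps 4,5.

Answer: yes 4 5 y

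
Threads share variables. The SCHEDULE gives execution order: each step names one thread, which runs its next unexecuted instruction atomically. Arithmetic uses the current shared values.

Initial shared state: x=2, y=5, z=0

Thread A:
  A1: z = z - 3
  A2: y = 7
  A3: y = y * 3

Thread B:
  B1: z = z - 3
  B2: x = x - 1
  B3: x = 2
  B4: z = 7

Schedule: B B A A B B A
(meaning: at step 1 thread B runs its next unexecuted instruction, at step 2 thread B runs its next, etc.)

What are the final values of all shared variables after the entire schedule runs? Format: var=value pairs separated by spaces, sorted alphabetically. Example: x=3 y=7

Step 1: thread B executes B1 (z = z - 3). Shared: x=2 y=5 z=-3. PCs: A@0 B@1
Step 2: thread B executes B2 (x = x - 1). Shared: x=1 y=5 z=-3. PCs: A@0 B@2
Step 3: thread A executes A1 (z = z - 3). Shared: x=1 y=5 z=-6. PCs: A@1 B@2
Step 4: thread A executes A2 (y = 7). Shared: x=1 y=7 z=-6. PCs: A@2 B@2
Step 5: thread B executes B3 (x = 2). Shared: x=2 y=7 z=-6. PCs: A@2 B@3
Step 6: thread B executes B4 (z = 7). Shared: x=2 y=7 z=7. PCs: A@2 B@4
Step 7: thread A executes A3 (y = y * 3). Shared: x=2 y=21 z=7. PCs: A@3 B@4

Answer: x=2 y=21 z=7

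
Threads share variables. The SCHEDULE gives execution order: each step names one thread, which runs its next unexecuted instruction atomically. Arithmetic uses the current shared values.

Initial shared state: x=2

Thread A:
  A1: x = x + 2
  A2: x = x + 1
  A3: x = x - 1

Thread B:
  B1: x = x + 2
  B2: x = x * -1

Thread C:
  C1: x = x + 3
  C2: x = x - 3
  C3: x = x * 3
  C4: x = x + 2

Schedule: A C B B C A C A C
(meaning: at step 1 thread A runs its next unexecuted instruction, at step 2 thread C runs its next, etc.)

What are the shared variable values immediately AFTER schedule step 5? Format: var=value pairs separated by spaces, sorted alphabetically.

Step 1: thread A executes A1 (x = x + 2). Shared: x=4. PCs: A@1 B@0 C@0
Step 2: thread C executes C1 (x = x + 3). Shared: x=7. PCs: A@1 B@0 C@1
Step 3: thread B executes B1 (x = x + 2). Shared: x=9. PCs: A@1 B@1 C@1
Step 4: thread B executes B2 (x = x * -1). Shared: x=-9. PCs: A@1 B@2 C@1
Step 5: thread C executes C2 (x = x - 3). Shared: x=-12. PCs: A@1 B@2 C@2

Answer: x=-12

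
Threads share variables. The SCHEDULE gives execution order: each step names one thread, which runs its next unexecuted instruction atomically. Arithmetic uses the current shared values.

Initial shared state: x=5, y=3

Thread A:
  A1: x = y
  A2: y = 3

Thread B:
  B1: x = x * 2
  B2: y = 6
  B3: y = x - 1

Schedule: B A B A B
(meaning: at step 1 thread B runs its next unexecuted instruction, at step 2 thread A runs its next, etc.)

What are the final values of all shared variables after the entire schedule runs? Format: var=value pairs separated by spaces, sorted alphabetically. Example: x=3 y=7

Answer: x=3 y=2

Derivation:
Step 1: thread B executes B1 (x = x * 2). Shared: x=10 y=3. PCs: A@0 B@1
Step 2: thread A executes A1 (x = y). Shared: x=3 y=3. PCs: A@1 B@1
Step 3: thread B executes B2 (y = 6). Shared: x=3 y=6. PCs: A@1 B@2
Step 4: thread A executes A2 (y = 3). Shared: x=3 y=3. PCs: A@2 B@2
Step 5: thread B executes B3 (y = x - 1). Shared: x=3 y=2. PCs: A@2 B@3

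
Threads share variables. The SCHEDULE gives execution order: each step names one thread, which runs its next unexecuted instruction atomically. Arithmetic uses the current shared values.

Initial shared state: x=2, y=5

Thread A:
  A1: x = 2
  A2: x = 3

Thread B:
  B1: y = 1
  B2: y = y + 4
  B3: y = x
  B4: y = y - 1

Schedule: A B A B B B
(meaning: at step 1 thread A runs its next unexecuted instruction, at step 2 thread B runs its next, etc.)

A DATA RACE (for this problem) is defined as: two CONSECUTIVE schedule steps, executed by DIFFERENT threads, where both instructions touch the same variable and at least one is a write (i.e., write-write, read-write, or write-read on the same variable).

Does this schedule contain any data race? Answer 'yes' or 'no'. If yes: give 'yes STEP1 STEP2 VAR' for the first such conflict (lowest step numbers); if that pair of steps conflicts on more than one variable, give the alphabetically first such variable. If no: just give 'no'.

Answer: no

Derivation:
Steps 1,2: A(r=-,w=x) vs B(r=-,w=y). No conflict.
Steps 2,3: B(r=-,w=y) vs A(r=-,w=x). No conflict.
Steps 3,4: A(r=-,w=x) vs B(r=y,w=y). No conflict.
Steps 4,5: same thread (B). No race.
Steps 5,6: same thread (B). No race.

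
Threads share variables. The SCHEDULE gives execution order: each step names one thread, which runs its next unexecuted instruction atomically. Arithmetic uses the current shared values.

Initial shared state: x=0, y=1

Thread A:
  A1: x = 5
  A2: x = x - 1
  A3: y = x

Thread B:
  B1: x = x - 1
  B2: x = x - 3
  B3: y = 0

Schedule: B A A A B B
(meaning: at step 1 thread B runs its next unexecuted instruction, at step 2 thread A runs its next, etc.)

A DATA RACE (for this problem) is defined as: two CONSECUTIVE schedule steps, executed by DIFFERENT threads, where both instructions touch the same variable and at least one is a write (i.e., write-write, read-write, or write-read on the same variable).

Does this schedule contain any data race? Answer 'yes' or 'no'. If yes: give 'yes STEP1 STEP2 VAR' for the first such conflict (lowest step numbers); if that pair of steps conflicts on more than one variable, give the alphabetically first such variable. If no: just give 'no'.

Answer: yes 1 2 x

Derivation:
Steps 1,2: B(x = x - 1) vs A(x = 5). RACE on x (W-W).
Steps 2,3: same thread (A). No race.
Steps 3,4: same thread (A). No race.
Steps 4,5: A(y = x) vs B(x = x - 3). RACE on x (R-W).
Steps 5,6: same thread (B). No race.
First conflict at steps 1,2.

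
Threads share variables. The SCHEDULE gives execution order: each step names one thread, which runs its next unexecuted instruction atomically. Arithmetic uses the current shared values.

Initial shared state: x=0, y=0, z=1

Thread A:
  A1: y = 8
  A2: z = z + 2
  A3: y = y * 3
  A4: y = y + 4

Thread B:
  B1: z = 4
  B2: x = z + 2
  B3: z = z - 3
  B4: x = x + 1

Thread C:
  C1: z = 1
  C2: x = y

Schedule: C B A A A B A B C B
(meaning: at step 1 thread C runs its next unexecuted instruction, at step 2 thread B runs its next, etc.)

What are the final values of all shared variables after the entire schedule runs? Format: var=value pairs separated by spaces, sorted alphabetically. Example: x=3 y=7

Answer: x=29 y=28 z=3

Derivation:
Step 1: thread C executes C1 (z = 1). Shared: x=0 y=0 z=1. PCs: A@0 B@0 C@1
Step 2: thread B executes B1 (z = 4). Shared: x=0 y=0 z=4. PCs: A@0 B@1 C@1
Step 3: thread A executes A1 (y = 8). Shared: x=0 y=8 z=4. PCs: A@1 B@1 C@1
Step 4: thread A executes A2 (z = z + 2). Shared: x=0 y=8 z=6. PCs: A@2 B@1 C@1
Step 5: thread A executes A3 (y = y * 3). Shared: x=0 y=24 z=6. PCs: A@3 B@1 C@1
Step 6: thread B executes B2 (x = z + 2). Shared: x=8 y=24 z=6. PCs: A@3 B@2 C@1
Step 7: thread A executes A4 (y = y + 4). Shared: x=8 y=28 z=6. PCs: A@4 B@2 C@1
Step 8: thread B executes B3 (z = z - 3). Shared: x=8 y=28 z=3. PCs: A@4 B@3 C@1
Step 9: thread C executes C2 (x = y). Shared: x=28 y=28 z=3. PCs: A@4 B@3 C@2
Step 10: thread B executes B4 (x = x + 1). Shared: x=29 y=28 z=3. PCs: A@4 B@4 C@2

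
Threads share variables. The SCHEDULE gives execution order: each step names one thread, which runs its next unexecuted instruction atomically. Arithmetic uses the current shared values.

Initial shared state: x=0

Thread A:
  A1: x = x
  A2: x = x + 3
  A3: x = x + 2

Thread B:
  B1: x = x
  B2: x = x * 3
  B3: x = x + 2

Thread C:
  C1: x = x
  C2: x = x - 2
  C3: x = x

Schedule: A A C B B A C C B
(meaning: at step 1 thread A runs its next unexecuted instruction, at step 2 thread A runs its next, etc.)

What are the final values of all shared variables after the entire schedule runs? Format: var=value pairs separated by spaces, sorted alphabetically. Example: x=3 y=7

Step 1: thread A executes A1 (x = x). Shared: x=0. PCs: A@1 B@0 C@0
Step 2: thread A executes A2 (x = x + 3). Shared: x=3. PCs: A@2 B@0 C@0
Step 3: thread C executes C1 (x = x). Shared: x=3. PCs: A@2 B@0 C@1
Step 4: thread B executes B1 (x = x). Shared: x=3. PCs: A@2 B@1 C@1
Step 5: thread B executes B2 (x = x * 3). Shared: x=9. PCs: A@2 B@2 C@1
Step 6: thread A executes A3 (x = x + 2). Shared: x=11. PCs: A@3 B@2 C@1
Step 7: thread C executes C2 (x = x - 2). Shared: x=9. PCs: A@3 B@2 C@2
Step 8: thread C executes C3 (x = x). Shared: x=9. PCs: A@3 B@2 C@3
Step 9: thread B executes B3 (x = x + 2). Shared: x=11. PCs: A@3 B@3 C@3

Answer: x=11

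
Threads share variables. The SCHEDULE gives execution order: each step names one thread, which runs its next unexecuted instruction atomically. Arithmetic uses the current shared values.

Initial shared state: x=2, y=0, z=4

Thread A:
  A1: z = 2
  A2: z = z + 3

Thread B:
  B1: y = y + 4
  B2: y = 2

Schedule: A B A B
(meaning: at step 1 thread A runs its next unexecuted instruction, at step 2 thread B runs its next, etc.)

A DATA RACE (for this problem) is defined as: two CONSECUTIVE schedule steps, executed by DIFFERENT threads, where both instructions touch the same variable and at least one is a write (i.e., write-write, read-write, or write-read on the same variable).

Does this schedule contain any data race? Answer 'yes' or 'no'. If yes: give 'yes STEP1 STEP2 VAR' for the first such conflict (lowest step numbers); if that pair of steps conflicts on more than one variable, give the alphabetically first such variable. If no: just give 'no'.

Answer: no

Derivation:
Steps 1,2: A(r=-,w=z) vs B(r=y,w=y). No conflict.
Steps 2,3: B(r=y,w=y) vs A(r=z,w=z). No conflict.
Steps 3,4: A(r=z,w=z) vs B(r=-,w=y). No conflict.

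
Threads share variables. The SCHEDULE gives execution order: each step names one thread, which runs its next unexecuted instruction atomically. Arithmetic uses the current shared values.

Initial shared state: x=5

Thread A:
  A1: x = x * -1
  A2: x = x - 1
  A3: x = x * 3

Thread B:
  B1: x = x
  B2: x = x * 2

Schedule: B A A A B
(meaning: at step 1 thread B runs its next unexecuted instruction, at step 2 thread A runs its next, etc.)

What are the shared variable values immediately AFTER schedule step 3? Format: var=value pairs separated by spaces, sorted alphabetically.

Step 1: thread B executes B1 (x = x). Shared: x=5. PCs: A@0 B@1
Step 2: thread A executes A1 (x = x * -1). Shared: x=-5. PCs: A@1 B@1
Step 3: thread A executes A2 (x = x - 1). Shared: x=-6. PCs: A@2 B@1

Answer: x=-6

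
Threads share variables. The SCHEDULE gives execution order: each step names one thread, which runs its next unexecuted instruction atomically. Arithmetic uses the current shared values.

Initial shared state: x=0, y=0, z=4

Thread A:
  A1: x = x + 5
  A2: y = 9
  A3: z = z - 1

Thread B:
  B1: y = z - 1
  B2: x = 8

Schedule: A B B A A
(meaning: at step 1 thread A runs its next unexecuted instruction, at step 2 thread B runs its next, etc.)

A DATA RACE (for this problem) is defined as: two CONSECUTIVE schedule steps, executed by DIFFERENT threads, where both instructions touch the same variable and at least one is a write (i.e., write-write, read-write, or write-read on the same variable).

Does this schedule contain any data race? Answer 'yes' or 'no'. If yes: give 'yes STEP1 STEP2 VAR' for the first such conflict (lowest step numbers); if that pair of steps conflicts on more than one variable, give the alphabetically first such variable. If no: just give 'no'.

Answer: no

Derivation:
Steps 1,2: A(r=x,w=x) vs B(r=z,w=y). No conflict.
Steps 2,3: same thread (B). No race.
Steps 3,4: B(r=-,w=x) vs A(r=-,w=y). No conflict.
Steps 4,5: same thread (A). No race.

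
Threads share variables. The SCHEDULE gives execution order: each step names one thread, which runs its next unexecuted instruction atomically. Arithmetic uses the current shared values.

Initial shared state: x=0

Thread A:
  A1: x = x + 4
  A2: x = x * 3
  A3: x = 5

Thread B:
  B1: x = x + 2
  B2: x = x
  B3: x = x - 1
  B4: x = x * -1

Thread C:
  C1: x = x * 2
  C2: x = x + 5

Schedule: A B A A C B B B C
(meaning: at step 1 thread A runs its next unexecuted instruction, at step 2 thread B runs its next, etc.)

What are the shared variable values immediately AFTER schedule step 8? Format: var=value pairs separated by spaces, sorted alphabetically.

Step 1: thread A executes A1 (x = x + 4). Shared: x=4. PCs: A@1 B@0 C@0
Step 2: thread B executes B1 (x = x + 2). Shared: x=6. PCs: A@1 B@1 C@0
Step 3: thread A executes A2 (x = x * 3). Shared: x=18. PCs: A@2 B@1 C@0
Step 4: thread A executes A3 (x = 5). Shared: x=5. PCs: A@3 B@1 C@0
Step 5: thread C executes C1 (x = x * 2). Shared: x=10. PCs: A@3 B@1 C@1
Step 6: thread B executes B2 (x = x). Shared: x=10. PCs: A@3 B@2 C@1
Step 7: thread B executes B3 (x = x - 1). Shared: x=9. PCs: A@3 B@3 C@1
Step 8: thread B executes B4 (x = x * -1). Shared: x=-9. PCs: A@3 B@4 C@1

Answer: x=-9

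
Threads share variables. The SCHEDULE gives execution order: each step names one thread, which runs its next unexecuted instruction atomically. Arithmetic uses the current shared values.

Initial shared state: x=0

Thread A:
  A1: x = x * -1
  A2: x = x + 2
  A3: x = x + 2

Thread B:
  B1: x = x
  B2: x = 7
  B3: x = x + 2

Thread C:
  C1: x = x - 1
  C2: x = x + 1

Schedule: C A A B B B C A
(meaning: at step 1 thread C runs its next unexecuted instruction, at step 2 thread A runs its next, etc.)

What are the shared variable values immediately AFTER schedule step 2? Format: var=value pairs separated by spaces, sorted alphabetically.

Step 1: thread C executes C1 (x = x - 1). Shared: x=-1. PCs: A@0 B@0 C@1
Step 2: thread A executes A1 (x = x * -1). Shared: x=1. PCs: A@1 B@0 C@1

Answer: x=1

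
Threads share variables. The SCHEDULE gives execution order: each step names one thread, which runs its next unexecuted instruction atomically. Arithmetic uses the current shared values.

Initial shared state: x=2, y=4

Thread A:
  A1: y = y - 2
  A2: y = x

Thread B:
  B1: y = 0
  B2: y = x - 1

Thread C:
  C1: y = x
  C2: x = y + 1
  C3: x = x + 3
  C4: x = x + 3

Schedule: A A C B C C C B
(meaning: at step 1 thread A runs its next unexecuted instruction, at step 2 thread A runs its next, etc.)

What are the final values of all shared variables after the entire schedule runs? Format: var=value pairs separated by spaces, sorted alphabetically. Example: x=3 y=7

Answer: x=7 y=6

Derivation:
Step 1: thread A executes A1 (y = y - 2). Shared: x=2 y=2. PCs: A@1 B@0 C@0
Step 2: thread A executes A2 (y = x). Shared: x=2 y=2. PCs: A@2 B@0 C@0
Step 3: thread C executes C1 (y = x). Shared: x=2 y=2. PCs: A@2 B@0 C@1
Step 4: thread B executes B1 (y = 0). Shared: x=2 y=0. PCs: A@2 B@1 C@1
Step 5: thread C executes C2 (x = y + 1). Shared: x=1 y=0. PCs: A@2 B@1 C@2
Step 6: thread C executes C3 (x = x + 3). Shared: x=4 y=0. PCs: A@2 B@1 C@3
Step 7: thread C executes C4 (x = x + 3). Shared: x=7 y=0. PCs: A@2 B@1 C@4
Step 8: thread B executes B2 (y = x - 1). Shared: x=7 y=6. PCs: A@2 B@2 C@4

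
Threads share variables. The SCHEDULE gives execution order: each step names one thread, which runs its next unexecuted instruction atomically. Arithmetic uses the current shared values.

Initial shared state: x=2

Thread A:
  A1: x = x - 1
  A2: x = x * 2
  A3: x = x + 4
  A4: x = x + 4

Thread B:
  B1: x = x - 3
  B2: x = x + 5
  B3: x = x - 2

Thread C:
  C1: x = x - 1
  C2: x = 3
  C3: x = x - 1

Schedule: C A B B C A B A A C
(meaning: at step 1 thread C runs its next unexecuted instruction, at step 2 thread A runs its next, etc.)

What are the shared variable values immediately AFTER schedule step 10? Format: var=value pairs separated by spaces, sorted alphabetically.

Answer: x=11

Derivation:
Step 1: thread C executes C1 (x = x - 1). Shared: x=1. PCs: A@0 B@0 C@1
Step 2: thread A executes A1 (x = x - 1). Shared: x=0. PCs: A@1 B@0 C@1
Step 3: thread B executes B1 (x = x - 3). Shared: x=-3. PCs: A@1 B@1 C@1
Step 4: thread B executes B2 (x = x + 5). Shared: x=2. PCs: A@1 B@2 C@1
Step 5: thread C executes C2 (x = 3). Shared: x=3. PCs: A@1 B@2 C@2
Step 6: thread A executes A2 (x = x * 2). Shared: x=6. PCs: A@2 B@2 C@2
Step 7: thread B executes B3 (x = x - 2). Shared: x=4. PCs: A@2 B@3 C@2
Step 8: thread A executes A3 (x = x + 4). Shared: x=8. PCs: A@3 B@3 C@2
Step 9: thread A executes A4 (x = x + 4). Shared: x=12. PCs: A@4 B@3 C@2
Step 10: thread C executes C3 (x = x - 1). Shared: x=11. PCs: A@4 B@3 C@3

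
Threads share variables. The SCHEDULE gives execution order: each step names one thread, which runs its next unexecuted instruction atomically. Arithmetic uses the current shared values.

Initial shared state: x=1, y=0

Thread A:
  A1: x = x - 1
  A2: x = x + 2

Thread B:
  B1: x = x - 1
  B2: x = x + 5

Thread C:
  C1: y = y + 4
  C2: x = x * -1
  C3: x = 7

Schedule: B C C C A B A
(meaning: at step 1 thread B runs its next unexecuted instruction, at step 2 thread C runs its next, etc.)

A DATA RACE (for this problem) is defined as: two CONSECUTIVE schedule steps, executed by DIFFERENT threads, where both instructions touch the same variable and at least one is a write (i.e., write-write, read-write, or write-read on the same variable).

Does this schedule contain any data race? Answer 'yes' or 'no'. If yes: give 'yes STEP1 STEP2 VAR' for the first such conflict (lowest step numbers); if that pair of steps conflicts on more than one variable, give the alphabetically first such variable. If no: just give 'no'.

Steps 1,2: B(r=x,w=x) vs C(r=y,w=y). No conflict.
Steps 2,3: same thread (C). No race.
Steps 3,4: same thread (C). No race.
Steps 4,5: C(x = 7) vs A(x = x - 1). RACE on x (W-W).
Steps 5,6: A(x = x - 1) vs B(x = x + 5). RACE on x (W-W).
Steps 6,7: B(x = x + 5) vs A(x = x + 2). RACE on x (W-W).
First conflict at steps 4,5.

Answer: yes 4 5 x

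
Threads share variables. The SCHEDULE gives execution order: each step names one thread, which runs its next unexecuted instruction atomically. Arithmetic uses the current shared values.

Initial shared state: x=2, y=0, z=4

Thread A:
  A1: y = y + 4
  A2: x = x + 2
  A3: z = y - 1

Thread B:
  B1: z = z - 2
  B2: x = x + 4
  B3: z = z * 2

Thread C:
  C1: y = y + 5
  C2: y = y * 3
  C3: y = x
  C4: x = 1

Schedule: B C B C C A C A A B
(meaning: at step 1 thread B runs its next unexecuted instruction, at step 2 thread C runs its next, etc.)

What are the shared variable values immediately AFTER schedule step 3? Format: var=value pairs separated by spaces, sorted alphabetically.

Answer: x=6 y=5 z=2

Derivation:
Step 1: thread B executes B1 (z = z - 2). Shared: x=2 y=0 z=2. PCs: A@0 B@1 C@0
Step 2: thread C executes C1 (y = y + 5). Shared: x=2 y=5 z=2. PCs: A@0 B@1 C@1
Step 3: thread B executes B2 (x = x + 4). Shared: x=6 y=5 z=2. PCs: A@0 B@2 C@1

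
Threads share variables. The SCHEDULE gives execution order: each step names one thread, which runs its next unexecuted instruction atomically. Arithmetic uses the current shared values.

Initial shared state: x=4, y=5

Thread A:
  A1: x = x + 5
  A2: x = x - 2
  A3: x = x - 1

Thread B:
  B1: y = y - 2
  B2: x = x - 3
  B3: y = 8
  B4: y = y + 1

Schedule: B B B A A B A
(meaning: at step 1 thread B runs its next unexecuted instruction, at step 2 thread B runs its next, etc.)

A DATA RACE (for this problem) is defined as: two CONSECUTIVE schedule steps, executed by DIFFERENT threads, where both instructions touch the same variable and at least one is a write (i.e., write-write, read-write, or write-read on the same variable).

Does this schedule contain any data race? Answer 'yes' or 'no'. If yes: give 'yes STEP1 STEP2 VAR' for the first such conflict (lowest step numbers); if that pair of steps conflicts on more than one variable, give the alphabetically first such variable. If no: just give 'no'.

Answer: no

Derivation:
Steps 1,2: same thread (B). No race.
Steps 2,3: same thread (B). No race.
Steps 3,4: B(r=-,w=y) vs A(r=x,w=x). No conflict.
Steps 4,5: same thread (A). No race.
Steps 5,6: A(r=x,w=x) vs B(r=y,w=y). No conflict.
Steps 6,7: B(r=y,w=y) vs A(r=x,w=x). No conflict.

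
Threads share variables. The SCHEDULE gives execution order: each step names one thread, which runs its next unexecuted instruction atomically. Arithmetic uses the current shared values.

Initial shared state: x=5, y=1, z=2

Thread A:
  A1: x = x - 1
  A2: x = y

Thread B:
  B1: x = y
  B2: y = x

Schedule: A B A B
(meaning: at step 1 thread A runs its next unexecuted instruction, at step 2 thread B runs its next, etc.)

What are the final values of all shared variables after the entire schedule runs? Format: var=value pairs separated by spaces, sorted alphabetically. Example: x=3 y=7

Step 1: thread A executes A1 (x = x - 1). Shared: x=4 y=1 z=2. PCs: A@1 B@0
Step 2: thread B executes B1 (x = y). Shared: x=1 y=1 z=2. PCs: A@1 B@1
Step 3: thread A executes A2 (x = y). Shared: x=1 y=1 z=2. PCs: A@2 B@1
Step 4: thread B executes B2 (y = x). Shared: x=1 y=1 z=2. PCs: A@2 B@2

Answer: x=1 y=1 z=2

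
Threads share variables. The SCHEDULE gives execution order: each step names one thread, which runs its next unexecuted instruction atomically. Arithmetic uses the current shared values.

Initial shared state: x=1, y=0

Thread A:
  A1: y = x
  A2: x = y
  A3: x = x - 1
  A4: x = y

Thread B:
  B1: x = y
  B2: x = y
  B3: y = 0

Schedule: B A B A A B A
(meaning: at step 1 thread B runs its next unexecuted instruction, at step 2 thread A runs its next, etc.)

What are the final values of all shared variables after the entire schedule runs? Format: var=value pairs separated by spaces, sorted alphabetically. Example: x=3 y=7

Answer: x=0 y=0

Derivation:
Step 1: thread B executes B1 (x = y). Shared: x=0 y=0. PCs: A@0 B@1
Step 2: thread A executes A1 (y = x). Shared: x=0 y=0. PCs: A@1 B@1
Step 3: thread B executes B2 (x = y). Shared: x=0 y=0. PCs: A@1 B@2
Step 4: thread A executes A2 (x = y). Shared: x=0 y=0. PCs: A@2 B@2
Step 5: thread A executes A3 (x = x - 1). Shared: x=-1 y=0. PCs: A@3 B@2
Step 6: thread B executes B3 (y = 0). Shared: x=-1 y=0. PCs: A@3 B@3
Step 7: thread A executes A4 (x = y). Shared: x=0 y=0. PCs: A@4 B@3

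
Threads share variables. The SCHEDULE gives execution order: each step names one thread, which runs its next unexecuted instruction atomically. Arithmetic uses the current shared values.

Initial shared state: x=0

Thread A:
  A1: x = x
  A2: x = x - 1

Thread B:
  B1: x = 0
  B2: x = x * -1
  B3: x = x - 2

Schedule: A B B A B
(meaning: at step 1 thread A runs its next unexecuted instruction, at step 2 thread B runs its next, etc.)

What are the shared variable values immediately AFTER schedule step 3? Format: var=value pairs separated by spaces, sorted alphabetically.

Step 1: thread A executes A1 (x = x). Shared: x=0. PCs: A@1 B@0
Step 2: thread B executes B1 (x = 0). Shared: x=0. PCs: A@1 B@1
Step 3: thread B executes B2 (x = x * -1). Shared: x=0. PCs: A@1 B@2

Answer: x=0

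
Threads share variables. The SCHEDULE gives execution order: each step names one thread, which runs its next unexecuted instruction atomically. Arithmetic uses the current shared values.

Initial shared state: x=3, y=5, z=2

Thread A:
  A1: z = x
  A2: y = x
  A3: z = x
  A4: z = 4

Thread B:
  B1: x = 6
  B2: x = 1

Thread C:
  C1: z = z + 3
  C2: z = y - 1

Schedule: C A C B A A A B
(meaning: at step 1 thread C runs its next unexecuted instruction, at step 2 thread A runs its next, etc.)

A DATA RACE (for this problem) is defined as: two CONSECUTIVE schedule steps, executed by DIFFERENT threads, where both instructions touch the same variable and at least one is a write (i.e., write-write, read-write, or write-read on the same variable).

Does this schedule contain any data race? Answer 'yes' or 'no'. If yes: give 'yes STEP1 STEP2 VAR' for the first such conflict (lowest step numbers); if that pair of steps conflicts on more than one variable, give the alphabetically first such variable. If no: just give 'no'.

Steps 1,2: C(z = z + 3) vs A(z = x). RACE on z (W-W).
Steps 2,3: A(z = x) vs C(z = y - 1). RACE on z (W-W).
Steps 3,4: C(r=y,w=z) vs B(r=-,w=x). No conflict.
Steps 4,5: B(x = 6) vs A(y = x). RACE on x (W-R).
Steps 5,6: same thread (A). No race.
Steps 6,7: same thread (A). No race.
Steps 7,8: A(r=-,w=z) vs B(r=-,w=x). No conflict.
First conflict at steps 1,2.

Answer: yes 1 2 z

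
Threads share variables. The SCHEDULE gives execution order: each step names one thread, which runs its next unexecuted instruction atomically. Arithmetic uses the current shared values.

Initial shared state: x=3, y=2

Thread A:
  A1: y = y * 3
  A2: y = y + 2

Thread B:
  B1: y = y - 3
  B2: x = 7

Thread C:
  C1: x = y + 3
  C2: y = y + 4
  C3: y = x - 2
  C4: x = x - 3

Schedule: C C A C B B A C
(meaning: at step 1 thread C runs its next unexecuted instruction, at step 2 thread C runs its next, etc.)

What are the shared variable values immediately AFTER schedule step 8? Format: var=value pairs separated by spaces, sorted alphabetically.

Answer: x=4 y=2

Derivation:
Step 1: thread C executes C1 (x = y + 3). Shared: x=5 y=2. PCs: A@0 B@0 C@1
Step 2: thread C executes C2 (y = y + 4). Shared: x=5 y=6. PCs: A@0 B@0 C@2
Step 3: thread A executes A1 (y = y * 3). Shared: x=5 y=18. PCs: A@1 B@0 C@2
Step 4: thread C executes C3 (y = x - 2). Shared: x=5 y=3. PCs: A@1 B@0 C@3
Step 5: thread B executes B1 (y = y - 3). Shared: x=5 y=0. PCs: A@1 B@1 C@3
Step 6: thread B executes B2 (x = 7). Shared: x=7 y=0. PCs: A@1 B@2 C@3
Step 7: thread A executes A2 (y = y + 2). Shared: x=7 y=2. PCs: A@2 B@2 C@3
Step 8: thread C executes C4 (x = x - 3). Shared: x=4 y=2. PCs: A@2 B@2 C@4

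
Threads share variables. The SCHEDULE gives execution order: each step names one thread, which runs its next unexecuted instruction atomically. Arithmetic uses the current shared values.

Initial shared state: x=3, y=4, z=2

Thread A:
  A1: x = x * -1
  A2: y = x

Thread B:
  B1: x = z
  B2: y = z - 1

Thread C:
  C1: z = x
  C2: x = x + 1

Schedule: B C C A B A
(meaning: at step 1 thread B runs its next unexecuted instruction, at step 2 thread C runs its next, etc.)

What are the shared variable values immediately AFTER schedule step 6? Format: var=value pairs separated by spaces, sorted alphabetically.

Step 1: thread B executes B1 (x = z). Shared: x=2 y=4 z=2. PCs: A@0 B@1 C@0
Step 2: thread C executes C1 (z = x). Shared: x=2 y=4 z=2. PCs: A@0 B@1 C@1
Step 3: thread C executes C2 (x = x + 1). Shared: x=3 y=4 z=2. PCs: A@0 B@1 C@2
Step 4: thread A executes A1 (x = x * -1). Shared: x=-3 y=4 z=2. PCs: A@1 B@1 C@2
Step 5: thread B executes B2 (y = z - 1). Shared: x=-3 y=1 z=2. PCs: A@1 B@2 C@2
Step 6: thread A executes A2 (y = x). Shared: x=-3 y=-3 z=2. PCs: A@2 B@2 C@2

Answer: x=-3 y=-3 z=2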